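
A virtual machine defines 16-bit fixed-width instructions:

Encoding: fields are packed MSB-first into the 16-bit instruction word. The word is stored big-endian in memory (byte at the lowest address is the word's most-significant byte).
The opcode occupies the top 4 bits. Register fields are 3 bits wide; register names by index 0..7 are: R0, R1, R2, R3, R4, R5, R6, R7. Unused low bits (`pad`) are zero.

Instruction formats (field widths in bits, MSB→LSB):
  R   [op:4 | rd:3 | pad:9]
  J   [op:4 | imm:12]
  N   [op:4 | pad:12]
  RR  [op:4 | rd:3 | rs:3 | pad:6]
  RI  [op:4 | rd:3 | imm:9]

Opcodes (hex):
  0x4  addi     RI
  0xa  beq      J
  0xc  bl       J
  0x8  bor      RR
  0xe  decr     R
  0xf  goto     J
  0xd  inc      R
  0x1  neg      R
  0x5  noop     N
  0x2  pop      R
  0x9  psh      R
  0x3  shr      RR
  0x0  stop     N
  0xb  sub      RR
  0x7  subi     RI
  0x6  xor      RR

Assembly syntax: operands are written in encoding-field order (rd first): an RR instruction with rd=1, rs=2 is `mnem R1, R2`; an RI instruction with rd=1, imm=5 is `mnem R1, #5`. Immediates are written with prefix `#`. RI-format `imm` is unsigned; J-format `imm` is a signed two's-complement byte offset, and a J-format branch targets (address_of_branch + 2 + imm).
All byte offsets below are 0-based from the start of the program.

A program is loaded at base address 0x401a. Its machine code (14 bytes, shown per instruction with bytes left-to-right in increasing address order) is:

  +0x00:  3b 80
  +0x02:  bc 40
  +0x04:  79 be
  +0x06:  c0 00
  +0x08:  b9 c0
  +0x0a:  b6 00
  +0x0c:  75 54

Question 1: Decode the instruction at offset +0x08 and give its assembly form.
sub R4, R7

@+08  big-endian(b9 c0) = 0xb9c0
  opcode bits[15:12]=0xb: sub/RR
  [11:9] rd=4 = R4
  [8:6] rs=7 = R7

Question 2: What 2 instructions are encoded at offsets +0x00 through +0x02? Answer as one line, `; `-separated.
shr R5, R6; sub R6, R1

@+00  big-endian(3b 80) = 0x3b80
  op=0x3b80>>12=0x3 ⇒ shr (RR)
  [11:9] rd=5 = R5
  [8:6] rs=6 = R6
@+02  big-endian(bc 40) = 0xbc40
  op=0xbc40>>12=0xb ⇒ sub (RR)
  [11:9] rd=6 = R6
  [8:6] rs=1 = R1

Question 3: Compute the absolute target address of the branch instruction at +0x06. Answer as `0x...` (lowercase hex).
off 0x06: read c0 00 as big → 0xc000
  op=0xc000>>12=0xc ⇒ bl (J)
  [11:0] imm=0 = #0
  target = base 0x401a + off 0x06 + 2 + imm 0 = 0x4022

0x4022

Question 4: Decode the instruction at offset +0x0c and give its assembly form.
+0x0c: 75 54 ⇒ word 0x7554 (big)
  op=0x7554>>12=0x7 ⇒ subi (RI)
  rd@[11:9]=0x2 ⇒ R2
  imm@[8:0]=0x154 ⇒ #340

subi R2, #340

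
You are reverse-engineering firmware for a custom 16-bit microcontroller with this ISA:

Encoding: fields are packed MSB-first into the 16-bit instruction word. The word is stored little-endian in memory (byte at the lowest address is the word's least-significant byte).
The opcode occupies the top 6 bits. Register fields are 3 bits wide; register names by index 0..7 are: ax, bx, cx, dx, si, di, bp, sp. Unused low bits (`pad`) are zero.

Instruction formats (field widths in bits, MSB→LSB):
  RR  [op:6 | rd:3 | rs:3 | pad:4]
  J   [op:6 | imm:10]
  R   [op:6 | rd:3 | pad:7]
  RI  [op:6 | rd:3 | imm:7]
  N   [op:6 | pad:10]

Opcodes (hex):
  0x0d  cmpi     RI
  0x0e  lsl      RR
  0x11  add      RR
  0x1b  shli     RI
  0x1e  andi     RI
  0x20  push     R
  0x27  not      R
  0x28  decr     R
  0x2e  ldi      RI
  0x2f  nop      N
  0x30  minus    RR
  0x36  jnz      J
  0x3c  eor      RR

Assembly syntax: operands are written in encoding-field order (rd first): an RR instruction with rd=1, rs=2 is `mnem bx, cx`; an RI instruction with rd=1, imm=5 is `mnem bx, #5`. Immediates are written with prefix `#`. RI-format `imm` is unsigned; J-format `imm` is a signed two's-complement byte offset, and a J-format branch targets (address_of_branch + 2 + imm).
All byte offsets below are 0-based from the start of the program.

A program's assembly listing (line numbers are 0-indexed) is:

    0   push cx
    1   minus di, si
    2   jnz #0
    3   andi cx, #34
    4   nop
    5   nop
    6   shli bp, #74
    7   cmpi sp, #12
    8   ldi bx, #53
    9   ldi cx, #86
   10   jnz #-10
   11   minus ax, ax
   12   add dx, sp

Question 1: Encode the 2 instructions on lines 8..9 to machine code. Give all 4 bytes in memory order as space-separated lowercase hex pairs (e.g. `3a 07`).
b5 b8 56 b9

line 8 (ldi): pack op=0x2e:6|rd=1:3|imm=53:7 = 0xb8b5; little→ b5 b8
line 9 (ldi): pack op=0x2e:6|rd=2:3|imm=86:7 = 0xb956; little→ 56 b9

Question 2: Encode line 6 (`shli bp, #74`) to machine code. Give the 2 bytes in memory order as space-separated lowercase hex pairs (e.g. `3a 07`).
line 6 (shli): pack op=0x1b:6|rd=6:3|imm=74:7 = 0x6f4a; little→ 4a 6f

4a 6f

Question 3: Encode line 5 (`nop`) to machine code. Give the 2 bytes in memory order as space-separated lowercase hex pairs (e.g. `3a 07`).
00 bc

line 5 (nop): pack op=0x2f:6|pad=0:10 = 0xbc00; little→ 00 bc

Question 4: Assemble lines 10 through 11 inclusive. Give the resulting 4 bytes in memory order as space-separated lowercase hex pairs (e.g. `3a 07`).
line 10 (jnz): pack op=0x36:6|imm=-10:10 = 0xdbf6; little→ f6 db
line 11 (minus): pack op=0x30:6|rd=0:3|rs=0:3|pad=0:4 = 0xc000; little→ 00 c0

f6 db 00 c0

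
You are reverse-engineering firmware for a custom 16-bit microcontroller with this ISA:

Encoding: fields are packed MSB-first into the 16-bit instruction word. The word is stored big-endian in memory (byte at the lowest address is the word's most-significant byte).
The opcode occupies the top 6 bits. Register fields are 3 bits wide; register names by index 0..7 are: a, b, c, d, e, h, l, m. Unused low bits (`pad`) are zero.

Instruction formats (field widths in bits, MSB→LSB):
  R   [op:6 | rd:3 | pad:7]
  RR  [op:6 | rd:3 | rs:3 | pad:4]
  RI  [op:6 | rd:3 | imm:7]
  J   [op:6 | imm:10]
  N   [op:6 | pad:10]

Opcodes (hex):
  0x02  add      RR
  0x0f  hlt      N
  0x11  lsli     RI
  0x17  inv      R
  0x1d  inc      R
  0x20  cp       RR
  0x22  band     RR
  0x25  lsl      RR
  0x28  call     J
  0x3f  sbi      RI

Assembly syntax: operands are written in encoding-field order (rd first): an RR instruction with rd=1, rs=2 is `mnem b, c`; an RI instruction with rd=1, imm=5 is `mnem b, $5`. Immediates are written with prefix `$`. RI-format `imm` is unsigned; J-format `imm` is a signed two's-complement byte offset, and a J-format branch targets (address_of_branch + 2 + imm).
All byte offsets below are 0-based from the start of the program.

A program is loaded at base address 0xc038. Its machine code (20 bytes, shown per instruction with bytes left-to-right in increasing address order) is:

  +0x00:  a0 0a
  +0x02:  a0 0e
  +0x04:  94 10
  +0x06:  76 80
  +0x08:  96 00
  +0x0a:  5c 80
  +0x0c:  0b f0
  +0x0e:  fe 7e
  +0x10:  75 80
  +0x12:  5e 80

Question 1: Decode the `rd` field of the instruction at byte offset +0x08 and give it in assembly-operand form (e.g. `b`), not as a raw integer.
off 0x08: read 96 00 as big → 0x9600
  top 6b → 0x25 → lsl [RR]
  rd@[9:7]=0x4 ⇒ e
  rs@[6:4]=0x0 ⇒ a

e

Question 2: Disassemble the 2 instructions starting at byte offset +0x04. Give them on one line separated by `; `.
+0x04: 94 10 ⇒ word 0x9410 (big)
  top 6b → 0x25 → lsl [RR]
  rd: (w>>7)&0x7=0x0 → a
  rs: (w>>4)&0x7=0x1 → b
+0x06: 76 80 ⇒ word 0x7680 (big)
  top 6b → 0x1d → inc [R]
  rd: (w>>7)&0x7=0x5 → h

lsl a, b; inc h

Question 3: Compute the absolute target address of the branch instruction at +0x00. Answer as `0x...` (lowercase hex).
0xc044

off 0x00: read a0 0a as big → 0xa00a
  opcode bits[15:10]=0x28: call/J
  [9:0] imm=10 = $10
  target = base 0xc038 + off 0x00 + 2 + imm 10 = 0xc044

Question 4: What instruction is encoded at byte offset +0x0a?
inv b

[0a] 5c 80 → 0x5c80
  opcode bits[15:10]=0x17: inv/R
  [9:7] rd=1 = b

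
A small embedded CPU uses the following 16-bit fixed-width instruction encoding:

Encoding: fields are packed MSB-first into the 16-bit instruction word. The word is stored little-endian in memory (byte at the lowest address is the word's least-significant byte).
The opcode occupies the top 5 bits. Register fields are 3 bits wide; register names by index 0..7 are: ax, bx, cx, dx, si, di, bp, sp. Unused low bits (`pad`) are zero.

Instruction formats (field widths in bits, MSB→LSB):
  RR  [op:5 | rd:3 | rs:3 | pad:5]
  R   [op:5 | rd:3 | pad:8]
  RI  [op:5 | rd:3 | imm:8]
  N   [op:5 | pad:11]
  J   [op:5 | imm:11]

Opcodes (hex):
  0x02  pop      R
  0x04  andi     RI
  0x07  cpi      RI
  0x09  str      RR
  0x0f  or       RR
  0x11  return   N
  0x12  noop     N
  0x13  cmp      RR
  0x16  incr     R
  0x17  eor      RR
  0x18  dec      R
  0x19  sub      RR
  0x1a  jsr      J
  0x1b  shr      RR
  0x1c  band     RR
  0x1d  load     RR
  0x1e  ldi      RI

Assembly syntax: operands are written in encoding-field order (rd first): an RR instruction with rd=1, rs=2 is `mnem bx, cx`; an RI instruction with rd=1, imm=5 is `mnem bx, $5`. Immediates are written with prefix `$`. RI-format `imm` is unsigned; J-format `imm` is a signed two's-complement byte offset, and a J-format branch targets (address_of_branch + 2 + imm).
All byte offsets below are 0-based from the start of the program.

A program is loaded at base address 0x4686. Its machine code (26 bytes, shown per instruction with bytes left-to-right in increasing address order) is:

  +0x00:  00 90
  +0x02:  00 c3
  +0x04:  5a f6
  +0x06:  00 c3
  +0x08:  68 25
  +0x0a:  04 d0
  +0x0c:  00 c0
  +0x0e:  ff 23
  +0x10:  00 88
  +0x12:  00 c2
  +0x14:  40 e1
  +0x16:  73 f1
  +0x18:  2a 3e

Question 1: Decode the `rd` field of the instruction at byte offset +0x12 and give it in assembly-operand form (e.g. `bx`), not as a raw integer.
cx

+0x12: 00 c2 ⇒ word 0xc200 (little)
  opcode bits[15:11]=0x18: dec/R
  rd@[10:8]=0x2 ⇒ cx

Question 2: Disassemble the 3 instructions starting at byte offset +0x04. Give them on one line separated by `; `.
@+04  little-endian(5a f6) = 0xf65a
  top 5b → 0x1e → ldi [RI]
  rd@[10:8]=0x6 ⇒ bp
  imm@[7:0]=0x5a ⇒ $90
@+06  little-endian(00 c3) = 0xc300
  top 5b → 0x18 → dec [R]
  rd@[10:8]=0x3 ⇒ dx
@+08  little-endian(68 25) = 0x2568
  top 5b → 0x4 → andi [RI]
  rd@[10:8]=0x5 ⇒ di
  imm@[7:0]=0x68 ⇒ $104

ldi bp, $90; dec dx; andi di, $104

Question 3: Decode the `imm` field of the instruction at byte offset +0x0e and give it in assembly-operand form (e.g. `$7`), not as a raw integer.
[0e] ff 23 → 0x23ff
  top 5b → 0x4 → andi [RI]
  [10:8] rd=3 = dx
  [7:0] imm=255 = $255

$255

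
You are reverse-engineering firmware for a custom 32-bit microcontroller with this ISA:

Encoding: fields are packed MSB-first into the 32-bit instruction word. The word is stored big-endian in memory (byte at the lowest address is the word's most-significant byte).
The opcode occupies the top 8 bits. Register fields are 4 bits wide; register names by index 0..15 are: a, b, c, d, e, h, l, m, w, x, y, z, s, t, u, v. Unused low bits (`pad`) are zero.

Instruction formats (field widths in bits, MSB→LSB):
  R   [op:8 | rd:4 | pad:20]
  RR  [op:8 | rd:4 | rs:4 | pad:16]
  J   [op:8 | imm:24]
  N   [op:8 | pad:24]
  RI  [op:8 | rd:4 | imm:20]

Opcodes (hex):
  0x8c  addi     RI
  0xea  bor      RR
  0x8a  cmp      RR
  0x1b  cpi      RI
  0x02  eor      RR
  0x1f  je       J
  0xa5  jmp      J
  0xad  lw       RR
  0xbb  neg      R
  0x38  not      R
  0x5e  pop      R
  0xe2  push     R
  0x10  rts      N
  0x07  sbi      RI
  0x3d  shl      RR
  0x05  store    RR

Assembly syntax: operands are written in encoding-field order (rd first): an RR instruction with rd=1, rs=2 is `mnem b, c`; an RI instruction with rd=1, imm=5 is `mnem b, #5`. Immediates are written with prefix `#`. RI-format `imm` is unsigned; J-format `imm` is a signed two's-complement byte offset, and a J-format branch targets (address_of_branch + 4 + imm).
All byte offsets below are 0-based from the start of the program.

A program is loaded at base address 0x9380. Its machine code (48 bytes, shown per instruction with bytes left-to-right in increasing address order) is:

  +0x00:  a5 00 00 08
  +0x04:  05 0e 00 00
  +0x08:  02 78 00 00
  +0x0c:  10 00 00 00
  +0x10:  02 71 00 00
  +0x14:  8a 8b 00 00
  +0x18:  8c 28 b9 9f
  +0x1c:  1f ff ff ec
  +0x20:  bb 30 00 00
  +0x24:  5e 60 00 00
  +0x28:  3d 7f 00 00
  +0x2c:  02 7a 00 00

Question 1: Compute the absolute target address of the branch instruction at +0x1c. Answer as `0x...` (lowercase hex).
[1c] 1f ff ff ec → 0x1fffffec
  opcode bits[31:24]=0x1f: je/J
  imm@[23:0]=0xffffec (s24→-20) ⇒ #-20
  target = base 0x9380 + off 0x1c + 4 + imm -20 = 0x938c

0x938c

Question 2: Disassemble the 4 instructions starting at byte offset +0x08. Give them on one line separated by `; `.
eor m, w; rts; eor m, b; cmp w, z

off 0x08: read 02 78 00 00 as big → 0x02780000
  op=0x02780000>>24=0x2 ⇒ eor (RR)
  [23:20] rd=7 = m
  [19:16] rs=8 = w
off 0x0c: read 10 00 00 00 as big → 0x10000000
  op=0x10000000>>24=0x10 ⇒ rts (N)
off 0x10: read 02 71 00 00 as big → 0x02710000
  op=0x02710000>>24=0x2 ⇒ eor (RR)
  [23:20] rd=7 = m
  [19:16] rs=1 = b
off 0x14: read 8a 8b 00 00 as big → 0x8a8b0000
  op=0x8a8b0000>>24=0x8a ⇒ cmp (RR)
  [23:20] rd=8 = w
  [19:16] rs=11 = z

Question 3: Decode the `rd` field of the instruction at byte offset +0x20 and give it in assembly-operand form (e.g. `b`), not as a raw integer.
+0x20: bb 30 00 00 ⇒ word 0xbb300000 (big)
  top 8b → 0xbb → neg [R]
  [23:20] rd=3 = d

d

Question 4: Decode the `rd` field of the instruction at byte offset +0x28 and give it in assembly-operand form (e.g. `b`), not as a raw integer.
@+28  big-endian(3d 7f 00 00) = 0x3d7f0000
  op=0x3d7f0000>>24=0x3d ⇒ shl (RR)
  rd: (w>>20)&0xf=0x7 → m
  rs: (w>>16)&0xf=0xf → v

m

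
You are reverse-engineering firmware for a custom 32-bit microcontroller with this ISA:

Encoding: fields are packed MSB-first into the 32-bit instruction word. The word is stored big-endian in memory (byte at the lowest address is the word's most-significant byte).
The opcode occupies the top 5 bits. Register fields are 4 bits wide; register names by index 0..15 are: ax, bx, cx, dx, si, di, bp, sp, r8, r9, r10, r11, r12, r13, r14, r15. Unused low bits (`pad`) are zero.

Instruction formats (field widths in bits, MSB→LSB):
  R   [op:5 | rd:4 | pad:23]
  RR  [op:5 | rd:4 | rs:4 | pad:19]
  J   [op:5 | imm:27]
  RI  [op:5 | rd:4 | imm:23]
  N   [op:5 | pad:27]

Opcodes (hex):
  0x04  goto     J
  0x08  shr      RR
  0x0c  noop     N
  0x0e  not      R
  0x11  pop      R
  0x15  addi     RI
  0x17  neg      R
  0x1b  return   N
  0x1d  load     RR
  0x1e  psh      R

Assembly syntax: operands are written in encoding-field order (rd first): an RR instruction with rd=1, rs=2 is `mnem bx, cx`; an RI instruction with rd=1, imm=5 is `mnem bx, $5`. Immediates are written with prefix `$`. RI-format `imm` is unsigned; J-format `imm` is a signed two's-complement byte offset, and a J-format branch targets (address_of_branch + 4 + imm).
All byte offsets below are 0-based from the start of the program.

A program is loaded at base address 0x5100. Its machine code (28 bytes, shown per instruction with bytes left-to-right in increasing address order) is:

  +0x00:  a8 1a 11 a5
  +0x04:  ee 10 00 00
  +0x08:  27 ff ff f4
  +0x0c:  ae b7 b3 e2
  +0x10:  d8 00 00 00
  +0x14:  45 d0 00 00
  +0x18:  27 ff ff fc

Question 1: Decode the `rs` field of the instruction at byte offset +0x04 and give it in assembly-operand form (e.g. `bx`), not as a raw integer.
+0x04: ee 10 00 00 ⇒ word 0xee100000 (big)
  op=0xee100000>>27=0x1d ⇒ load (RR)
  rd@[26:23]=0xc ⇒ r12
  rs@[22:19]=0x2 ⇒ cx

cx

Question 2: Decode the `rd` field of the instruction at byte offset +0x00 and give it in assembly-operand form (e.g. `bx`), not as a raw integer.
ax

off 0x00: read a8 1a 11 a5 as big → 0xa81a11a5
  top 5b → 0x15 → addi [RI]
  [26:23] rd=0 = ax
  [22:0] imm=1708453 = $1708453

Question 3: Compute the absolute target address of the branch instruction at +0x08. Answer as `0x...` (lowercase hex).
off 0x08: read 27 ff ff f4 as big → 0x27fffff4
  op=0x27fffff4>>27=0x4 ⇒ goto (J)
  imm@[26:0]=0x7fffff4 (s27→-12) ⇒ $-12
  target = base 0x5100 + off 0x08 + 4 + imm -12 = 0x5100

0x5100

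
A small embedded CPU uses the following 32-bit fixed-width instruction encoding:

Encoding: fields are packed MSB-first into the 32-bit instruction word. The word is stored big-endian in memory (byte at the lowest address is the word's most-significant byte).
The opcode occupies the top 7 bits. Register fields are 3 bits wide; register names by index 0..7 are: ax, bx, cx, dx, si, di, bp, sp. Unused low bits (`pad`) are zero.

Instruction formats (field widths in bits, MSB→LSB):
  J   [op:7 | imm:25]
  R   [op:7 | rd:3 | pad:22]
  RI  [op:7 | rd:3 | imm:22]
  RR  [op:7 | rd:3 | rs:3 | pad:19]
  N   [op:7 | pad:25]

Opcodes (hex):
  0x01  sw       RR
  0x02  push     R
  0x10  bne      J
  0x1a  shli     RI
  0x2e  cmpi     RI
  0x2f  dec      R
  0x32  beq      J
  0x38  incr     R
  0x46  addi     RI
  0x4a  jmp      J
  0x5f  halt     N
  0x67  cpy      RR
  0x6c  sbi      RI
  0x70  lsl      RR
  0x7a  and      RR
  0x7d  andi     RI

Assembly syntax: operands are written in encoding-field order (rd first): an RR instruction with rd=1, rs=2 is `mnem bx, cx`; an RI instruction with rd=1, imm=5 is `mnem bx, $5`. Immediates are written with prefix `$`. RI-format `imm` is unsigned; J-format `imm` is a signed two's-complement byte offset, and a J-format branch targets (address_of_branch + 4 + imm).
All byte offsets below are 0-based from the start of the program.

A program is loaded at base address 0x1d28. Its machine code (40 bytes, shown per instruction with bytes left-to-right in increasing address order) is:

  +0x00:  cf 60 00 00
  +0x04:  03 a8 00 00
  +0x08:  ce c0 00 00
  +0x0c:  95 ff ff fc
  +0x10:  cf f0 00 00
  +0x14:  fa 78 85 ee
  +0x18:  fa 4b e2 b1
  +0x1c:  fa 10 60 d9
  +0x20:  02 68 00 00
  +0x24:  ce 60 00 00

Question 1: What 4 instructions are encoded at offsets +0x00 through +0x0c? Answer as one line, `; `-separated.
@+00  big-endian(cf 60 00 00) = 0xcf600000
  op=0xcf600000>>25=0x67 ⇒ cpy (RR)
  rd@[24:22]=0x5 ⇒ di
  rs@[21:19]=0x4 ⇒ si
@+04  big-endian(03 a8 00 00) = 0x03a80000
  op=0x03a80000>>25=0x1 ⇒ sw (RR)
  rd@[24:22]=0x6 ⇒ bp
  rs@[21:19]=0x5 ⇒ di
@+08  big-endian(ce c0 00 00) = 0xcec00000
  op=0xcec00000>>25=0x67 ⇒ cpy (RR)
  rd@[24:22]=0x3 ⇒ dx
  rs@[21:19]=0x0 ⇒ ax
@+0c  big-endian(95 ff ff fc) = 0x95fffffc
  op=0x95fffffc>>25=0x4a ⇒ jmp (J)
  imm@[24:0]=0x1fffffc (s25→-4) ⇒ $-4

cpy di, si; sw bp, di; cpy dx, ax; jmp $-4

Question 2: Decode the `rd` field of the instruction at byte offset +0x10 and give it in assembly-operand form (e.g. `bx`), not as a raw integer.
sp

+0x10: cf f0 00 00 ⇒ word 0xcff00000 (big)
  opcode bits[31:25]=0x67: cpy/RR
  rd: (w>>22)&0x7=0x7 → sp
  rs: (w>>19)&0x7=0x6 → bp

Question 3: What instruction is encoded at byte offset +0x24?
[24] ce 60 00 00 → 0xce600000
  opcode bits[31:25]=0x67: cpy/RR
  rd: (w>>22)&0x7=0x1 → bx
  rs: (w>>19)&0x7=0x4 → si

cpy bx, si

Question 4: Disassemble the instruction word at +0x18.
andi bx, $778929

off 0x18: read fa 4b e2 b1 as big → 0xfa4be2b1
  op=0xfa4be2b1>>25=0x7d ⇒ andi (RI)
  rd: (w>>22)&0x7=0x1 → bx
  imm: (w>>0)&0x3fffff=0xbe2b1 → $778929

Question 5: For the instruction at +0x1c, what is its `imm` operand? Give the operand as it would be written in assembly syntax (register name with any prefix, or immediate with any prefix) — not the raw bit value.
$1073369

[1c] fa 10 60 d9 → 0xfa1060d9
  top 7b → 0x7d → andi [RI]
  rd@[24:22]=0x0 ⇒ ax
  imm@[21:0]=0x1060d9 ⇒ $1073369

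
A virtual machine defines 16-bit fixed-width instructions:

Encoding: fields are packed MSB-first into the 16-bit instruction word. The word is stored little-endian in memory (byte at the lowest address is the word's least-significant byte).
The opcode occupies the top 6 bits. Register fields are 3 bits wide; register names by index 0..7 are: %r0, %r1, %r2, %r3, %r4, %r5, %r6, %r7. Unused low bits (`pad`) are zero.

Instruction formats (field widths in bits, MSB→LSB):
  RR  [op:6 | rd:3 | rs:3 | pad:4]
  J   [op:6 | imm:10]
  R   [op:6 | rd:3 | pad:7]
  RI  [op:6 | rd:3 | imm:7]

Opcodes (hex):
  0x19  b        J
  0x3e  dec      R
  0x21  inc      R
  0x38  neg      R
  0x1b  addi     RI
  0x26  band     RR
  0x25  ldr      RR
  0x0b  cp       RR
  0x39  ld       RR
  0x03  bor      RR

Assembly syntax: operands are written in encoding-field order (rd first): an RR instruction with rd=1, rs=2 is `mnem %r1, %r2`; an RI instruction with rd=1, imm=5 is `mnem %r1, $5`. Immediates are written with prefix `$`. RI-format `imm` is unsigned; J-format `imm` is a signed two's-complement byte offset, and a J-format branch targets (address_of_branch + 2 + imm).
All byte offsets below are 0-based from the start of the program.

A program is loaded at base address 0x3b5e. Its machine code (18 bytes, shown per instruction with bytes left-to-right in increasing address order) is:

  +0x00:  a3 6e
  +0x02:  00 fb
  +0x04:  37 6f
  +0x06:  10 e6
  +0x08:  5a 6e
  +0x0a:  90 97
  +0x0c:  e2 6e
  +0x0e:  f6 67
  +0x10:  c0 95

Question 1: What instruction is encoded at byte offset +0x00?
[00] a3 6e → 0x6ea3
  op=0x6ea3>>10=0x1b ⇒ addi (RI)
  [9:7] rd=5 = %r5
  [6:0] imm=35 = $35

addi %r5, $35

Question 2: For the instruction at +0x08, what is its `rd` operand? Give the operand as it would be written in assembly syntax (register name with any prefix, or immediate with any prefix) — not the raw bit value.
%r4

@+08  little-endian(5a 6e) = 0x6e5a
  op=0x6e5a>>10=0x1b ⇒ addi (RI)
  rd: (w>>7)&0x7=0x4 → %r4
  imm: (w>>0)&0x7f=0x5a → $90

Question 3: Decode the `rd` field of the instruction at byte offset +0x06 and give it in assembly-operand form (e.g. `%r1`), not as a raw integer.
off 0x06: read 10 e6 as little → 0xe610
  op=0xe610>>10=0x39 ⇒ ld (RR)
  [9:7] rd=4 = %r4
  [6:4] rs=1 = %r1

%r4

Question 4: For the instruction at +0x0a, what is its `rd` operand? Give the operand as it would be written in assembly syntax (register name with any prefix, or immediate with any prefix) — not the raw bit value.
%r7

[0a] 90 97 → 0x9790
  op=0x9790>>10=0x25 ⇒ ldr (RR)
  [9:7] rd=7 = %r7
  [6:4] rs=1 = %r1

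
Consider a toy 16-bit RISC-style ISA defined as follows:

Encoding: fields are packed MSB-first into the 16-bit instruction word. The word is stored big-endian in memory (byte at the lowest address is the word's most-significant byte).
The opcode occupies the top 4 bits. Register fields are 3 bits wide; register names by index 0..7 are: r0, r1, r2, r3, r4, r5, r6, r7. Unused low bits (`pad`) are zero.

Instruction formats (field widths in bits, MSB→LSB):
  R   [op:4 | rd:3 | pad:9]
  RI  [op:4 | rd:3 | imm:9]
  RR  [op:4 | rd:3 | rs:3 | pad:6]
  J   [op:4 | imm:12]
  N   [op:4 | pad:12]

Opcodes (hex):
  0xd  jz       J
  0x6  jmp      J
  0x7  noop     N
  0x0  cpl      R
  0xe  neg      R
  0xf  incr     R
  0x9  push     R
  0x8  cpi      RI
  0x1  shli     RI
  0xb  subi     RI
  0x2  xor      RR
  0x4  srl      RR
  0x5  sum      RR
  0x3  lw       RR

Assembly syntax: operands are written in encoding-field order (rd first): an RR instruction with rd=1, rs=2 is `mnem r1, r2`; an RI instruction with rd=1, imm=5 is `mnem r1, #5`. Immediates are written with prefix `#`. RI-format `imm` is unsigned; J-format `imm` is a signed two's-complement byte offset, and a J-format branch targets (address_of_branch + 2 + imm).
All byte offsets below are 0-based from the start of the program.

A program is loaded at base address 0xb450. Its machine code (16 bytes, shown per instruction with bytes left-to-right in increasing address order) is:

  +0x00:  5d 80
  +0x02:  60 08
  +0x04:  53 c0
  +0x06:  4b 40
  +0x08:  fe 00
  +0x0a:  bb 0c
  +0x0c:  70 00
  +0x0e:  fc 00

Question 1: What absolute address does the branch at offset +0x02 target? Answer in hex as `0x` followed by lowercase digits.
0xb45c

@+02  big-endian(60 08) = 0x6008
  opcode bits[15:12]=0x6: jmp/J
  imm@[11:0]=0x8 ⇒ #8
  target = base 0xb450 + off 0x02 + 2 + imm 8 = 0xb45c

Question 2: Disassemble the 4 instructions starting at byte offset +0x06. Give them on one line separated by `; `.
srl r5, r5; incr r7; subi r5, #268; noop

off 0x06: read 4b 40 as big → 0x4b40
  opcode bits[15:12]=0x4: srl/RR
  rd@[11:9]=0x5 ⇒ r5
  rs@[8:6]=0x5 ⇒ r5
off 0x08: read fe 00 as big → 0xfe00
  opcode bits[15:12]=0xf: incr/R
  rd@[11:9]=0x7 ⇒ r7
off 0x0a: read bb 0c as big → 0xbb0c
  opcode bits[15:12]=0xb: subi/RI
  rd@[11:9]=0x5 ⇒ r5
  imm@[8:0]=0x10c ⇒ #268
off 0x0c: read 70 00 as big → 0x7000
  opcode bits[15:12]=0x7: noop/N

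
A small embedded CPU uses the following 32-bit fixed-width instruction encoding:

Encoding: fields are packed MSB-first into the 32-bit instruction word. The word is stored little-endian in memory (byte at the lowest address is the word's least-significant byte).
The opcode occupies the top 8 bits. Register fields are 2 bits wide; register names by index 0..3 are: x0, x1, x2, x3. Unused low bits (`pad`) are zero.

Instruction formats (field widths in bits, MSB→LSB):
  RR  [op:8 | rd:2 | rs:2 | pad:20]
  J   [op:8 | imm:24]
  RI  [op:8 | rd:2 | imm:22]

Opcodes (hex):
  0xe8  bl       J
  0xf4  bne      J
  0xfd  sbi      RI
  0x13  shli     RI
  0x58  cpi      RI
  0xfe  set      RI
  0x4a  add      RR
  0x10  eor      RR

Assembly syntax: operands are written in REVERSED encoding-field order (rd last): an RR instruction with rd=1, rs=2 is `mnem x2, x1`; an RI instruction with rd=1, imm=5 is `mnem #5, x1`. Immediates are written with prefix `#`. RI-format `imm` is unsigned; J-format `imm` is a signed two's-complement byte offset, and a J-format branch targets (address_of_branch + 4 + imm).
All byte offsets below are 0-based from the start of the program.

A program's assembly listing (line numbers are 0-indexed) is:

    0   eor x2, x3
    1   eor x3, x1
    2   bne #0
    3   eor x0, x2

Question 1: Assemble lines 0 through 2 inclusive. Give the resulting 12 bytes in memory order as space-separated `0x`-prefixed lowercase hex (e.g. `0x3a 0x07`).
0x00 0x00 0xe0 0x10 0x00 0x00 0x70 0x10 0x00 0x00 0x00 0xf4

0. eor fields op=0x10:8|rd=3:2|rs=2:2|pad=0:20 → word 10e00000h → 00 00 e0 10
1. eor fields op=0x10:8|rd=1:2|rs=3:2|pad=0:20 → word 10700000h → 00 00 70 10
2. bne fields op=0xf4:8|imm=0:24 → word f4000000h → 00 00 00 f4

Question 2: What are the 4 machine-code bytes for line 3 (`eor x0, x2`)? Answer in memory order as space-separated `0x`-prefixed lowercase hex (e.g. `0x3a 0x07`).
0x00 0x00 0x80 0x10

3. eor fields op=0x10:8|rd=2:2|rs=0:2|pad=0:20 → word 10800000h → 00 00 80 10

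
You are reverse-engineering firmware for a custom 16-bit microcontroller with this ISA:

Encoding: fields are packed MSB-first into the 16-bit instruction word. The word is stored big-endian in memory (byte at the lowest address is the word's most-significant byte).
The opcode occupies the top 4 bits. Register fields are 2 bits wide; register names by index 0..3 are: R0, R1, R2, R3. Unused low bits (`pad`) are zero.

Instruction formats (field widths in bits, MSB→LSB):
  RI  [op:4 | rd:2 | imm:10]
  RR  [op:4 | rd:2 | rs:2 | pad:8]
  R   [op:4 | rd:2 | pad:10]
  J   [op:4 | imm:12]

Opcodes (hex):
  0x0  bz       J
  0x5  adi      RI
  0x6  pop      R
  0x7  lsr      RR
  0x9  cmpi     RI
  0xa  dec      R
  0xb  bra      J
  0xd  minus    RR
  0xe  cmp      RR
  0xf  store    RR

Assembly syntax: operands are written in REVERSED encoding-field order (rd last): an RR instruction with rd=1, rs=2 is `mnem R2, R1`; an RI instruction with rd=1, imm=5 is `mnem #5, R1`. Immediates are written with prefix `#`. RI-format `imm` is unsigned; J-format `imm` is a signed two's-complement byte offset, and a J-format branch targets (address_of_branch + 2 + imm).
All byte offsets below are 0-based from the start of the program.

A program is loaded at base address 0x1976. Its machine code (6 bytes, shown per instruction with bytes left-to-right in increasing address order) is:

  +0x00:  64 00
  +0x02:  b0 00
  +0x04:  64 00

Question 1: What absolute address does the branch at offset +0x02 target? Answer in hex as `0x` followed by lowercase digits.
@+02  big-endian(b0 00) = 0xb000
  opcode bits[15:12]=0xb: bra/J
  imm@[11:0]=0x0 ⇒ #0
  target = base 0x1976 + off 0x02 + 2 + imm 0 = 0x197a

0x197a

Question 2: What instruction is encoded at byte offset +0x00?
pop R1

off 0x00: read 64 00 as big → 0x6400
  opcode bits[15:12]=0x6: pop/R
  rd@[11:10]=0x1 ⇒ R1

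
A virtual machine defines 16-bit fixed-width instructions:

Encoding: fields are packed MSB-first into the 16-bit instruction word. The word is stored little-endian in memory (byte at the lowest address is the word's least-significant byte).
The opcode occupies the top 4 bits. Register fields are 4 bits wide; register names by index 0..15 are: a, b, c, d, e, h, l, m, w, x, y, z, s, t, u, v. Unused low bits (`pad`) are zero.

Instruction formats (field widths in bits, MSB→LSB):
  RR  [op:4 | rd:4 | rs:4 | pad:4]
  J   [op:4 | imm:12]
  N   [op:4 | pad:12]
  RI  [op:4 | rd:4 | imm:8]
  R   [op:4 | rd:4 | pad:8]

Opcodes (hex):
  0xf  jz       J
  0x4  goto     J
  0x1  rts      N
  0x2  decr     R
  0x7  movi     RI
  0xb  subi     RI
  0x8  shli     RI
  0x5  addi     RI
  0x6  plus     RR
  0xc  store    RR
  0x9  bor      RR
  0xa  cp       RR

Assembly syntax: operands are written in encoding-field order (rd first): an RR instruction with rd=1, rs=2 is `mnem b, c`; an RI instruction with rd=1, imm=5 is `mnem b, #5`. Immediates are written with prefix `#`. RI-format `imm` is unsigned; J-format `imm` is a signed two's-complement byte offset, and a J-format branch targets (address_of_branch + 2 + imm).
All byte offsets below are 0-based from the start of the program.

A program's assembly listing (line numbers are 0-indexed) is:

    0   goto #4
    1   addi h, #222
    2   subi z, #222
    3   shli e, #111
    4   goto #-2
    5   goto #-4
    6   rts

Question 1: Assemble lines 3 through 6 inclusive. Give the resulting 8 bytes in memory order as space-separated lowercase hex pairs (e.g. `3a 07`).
line 3 (shli): pack op=0x8:4|rd=4:4|imm=111:8 = 0x846f; little→ 6f 84
line 4 (goto): pack op=0x4:4|imm=-2:12 = 0x4ffe; little→ fe 4f
line 5 (goto): pack op=0x4:4|imm=-4:12 = 0x4ffc; little→ fc 4f
line 6 (rts): pack op=0x1:4|pad=0:12 = 0x1000; little→ 00 10

6f 84 fe 4f fc 4f 00 10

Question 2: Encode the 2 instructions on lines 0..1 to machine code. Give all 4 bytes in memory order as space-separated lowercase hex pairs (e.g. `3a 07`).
L0: goto op=0x4:4|imm=4:12 ⇒ 0x4004 ⇒ little 04 40
L1: addi op=0x5:4|rd=5:4|imm=222:8 ⇒ 0x55de ⇒ little de 55

04 40 de 55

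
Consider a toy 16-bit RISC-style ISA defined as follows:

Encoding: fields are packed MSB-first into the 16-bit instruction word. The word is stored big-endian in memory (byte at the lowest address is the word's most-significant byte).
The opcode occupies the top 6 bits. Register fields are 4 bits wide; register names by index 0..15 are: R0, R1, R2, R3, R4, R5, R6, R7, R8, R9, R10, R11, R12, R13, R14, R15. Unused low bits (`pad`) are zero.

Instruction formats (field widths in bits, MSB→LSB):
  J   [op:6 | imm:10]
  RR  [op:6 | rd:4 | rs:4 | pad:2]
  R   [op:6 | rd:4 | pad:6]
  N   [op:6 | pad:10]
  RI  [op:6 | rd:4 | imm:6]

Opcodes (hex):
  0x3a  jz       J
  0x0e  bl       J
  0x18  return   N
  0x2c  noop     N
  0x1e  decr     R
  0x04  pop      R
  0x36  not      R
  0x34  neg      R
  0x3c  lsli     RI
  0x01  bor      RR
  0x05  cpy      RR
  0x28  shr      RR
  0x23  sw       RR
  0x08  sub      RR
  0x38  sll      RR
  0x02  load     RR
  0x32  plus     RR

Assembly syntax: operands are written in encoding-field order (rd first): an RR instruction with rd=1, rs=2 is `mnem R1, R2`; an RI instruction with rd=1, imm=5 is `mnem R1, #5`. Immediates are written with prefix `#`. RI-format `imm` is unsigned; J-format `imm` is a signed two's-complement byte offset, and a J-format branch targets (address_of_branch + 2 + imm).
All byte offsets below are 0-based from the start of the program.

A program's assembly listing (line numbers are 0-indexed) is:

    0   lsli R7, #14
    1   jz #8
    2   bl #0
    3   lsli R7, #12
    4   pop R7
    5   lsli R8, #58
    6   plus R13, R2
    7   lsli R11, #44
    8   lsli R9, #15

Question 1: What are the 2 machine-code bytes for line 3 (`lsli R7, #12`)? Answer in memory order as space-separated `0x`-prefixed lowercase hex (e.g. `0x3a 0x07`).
0xf1 0xcc

line 3 (lsli): pack op=0x3c:6|rd=7:4|imm=12:6 = 0xf1cc; big→ f1 cc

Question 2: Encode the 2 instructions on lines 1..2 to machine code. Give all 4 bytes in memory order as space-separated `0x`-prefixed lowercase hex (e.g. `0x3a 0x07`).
0xe8 0x08 0x38 0x00

1. jz fields op=0x3a:6|imm=8:10 → word e808h → e8 08
2. bl fields op=0xe:6|imm=0:10 → word 3800h → 38 00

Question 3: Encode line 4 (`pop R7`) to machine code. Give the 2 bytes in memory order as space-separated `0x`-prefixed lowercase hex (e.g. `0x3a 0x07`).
0x11 0xc0

line 4 (pop): pack op=0x4:6|rd=7:4|pad=0:6 = 0x11c0; big→ 11 c0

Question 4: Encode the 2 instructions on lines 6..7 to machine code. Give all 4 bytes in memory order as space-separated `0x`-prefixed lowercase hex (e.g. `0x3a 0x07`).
L6: plus op=0x32:6|rd=13:4|rs=2:4|pad=0:2 ⇒ 0xcb48 ⇒ big cb 48
L7: lsli op=0x3c:6|rd=11:4|imm=44:6 ⇒ 0xf2ec ⇒ big f2 ec

0xcb 0x48 0xf2 0xec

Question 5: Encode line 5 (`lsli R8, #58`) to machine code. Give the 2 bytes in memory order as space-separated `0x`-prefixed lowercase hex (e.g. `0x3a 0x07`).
0xf2 0x3a

5. lsli fields op=0x3c:6|rd=8:4|imm=58:6 → word f23ah → f2 3a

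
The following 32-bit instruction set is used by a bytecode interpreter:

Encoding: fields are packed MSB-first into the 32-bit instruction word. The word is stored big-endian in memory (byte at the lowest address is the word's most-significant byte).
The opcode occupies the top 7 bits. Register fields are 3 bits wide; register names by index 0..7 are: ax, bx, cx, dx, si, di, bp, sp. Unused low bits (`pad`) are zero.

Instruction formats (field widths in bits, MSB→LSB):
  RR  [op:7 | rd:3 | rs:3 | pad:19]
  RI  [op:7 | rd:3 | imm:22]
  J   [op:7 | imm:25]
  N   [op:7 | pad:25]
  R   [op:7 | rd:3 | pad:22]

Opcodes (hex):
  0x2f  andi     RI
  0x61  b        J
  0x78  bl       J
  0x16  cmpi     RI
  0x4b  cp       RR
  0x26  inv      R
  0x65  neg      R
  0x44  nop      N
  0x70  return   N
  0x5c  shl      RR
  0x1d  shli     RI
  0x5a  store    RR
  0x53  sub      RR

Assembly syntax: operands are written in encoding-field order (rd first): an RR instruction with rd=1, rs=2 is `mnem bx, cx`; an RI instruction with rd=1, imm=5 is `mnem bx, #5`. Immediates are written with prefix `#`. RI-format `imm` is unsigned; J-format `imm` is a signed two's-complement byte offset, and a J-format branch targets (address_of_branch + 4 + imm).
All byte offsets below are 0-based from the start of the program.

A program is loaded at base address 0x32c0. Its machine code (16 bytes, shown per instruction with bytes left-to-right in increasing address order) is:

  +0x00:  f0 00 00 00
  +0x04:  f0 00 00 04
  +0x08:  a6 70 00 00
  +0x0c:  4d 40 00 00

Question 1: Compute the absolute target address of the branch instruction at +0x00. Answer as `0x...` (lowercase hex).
0x32c4

+0x00: f0 00 00 00 ⇒ word 0xf0000000 (big)
  opcode bits[31:25]=0x78: bl/J
  imm@[24:0]=0x0 ⇒ #0
  target = base 0x32c0 + off 0x00 + 4 + imm 0 = 0x32c4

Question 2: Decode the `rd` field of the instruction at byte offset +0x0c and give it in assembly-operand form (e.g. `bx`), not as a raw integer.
di

[0c] 4d 40 00 00 → 0x4d400000
  opcode bits[31:25]=0x26: inv/R
  rd: (w>>22)&0x7=0x5 → di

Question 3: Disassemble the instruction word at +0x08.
+0x08: a6 70 00 00 ⇒ word 0xa6700000 (big)
  top 7b → 0x53 → sub [RR]
  rd: (w>>22)&0x7=0x1 → bx
  rs: (w>>19)&0x7=0x6 → bp

sub bx, bp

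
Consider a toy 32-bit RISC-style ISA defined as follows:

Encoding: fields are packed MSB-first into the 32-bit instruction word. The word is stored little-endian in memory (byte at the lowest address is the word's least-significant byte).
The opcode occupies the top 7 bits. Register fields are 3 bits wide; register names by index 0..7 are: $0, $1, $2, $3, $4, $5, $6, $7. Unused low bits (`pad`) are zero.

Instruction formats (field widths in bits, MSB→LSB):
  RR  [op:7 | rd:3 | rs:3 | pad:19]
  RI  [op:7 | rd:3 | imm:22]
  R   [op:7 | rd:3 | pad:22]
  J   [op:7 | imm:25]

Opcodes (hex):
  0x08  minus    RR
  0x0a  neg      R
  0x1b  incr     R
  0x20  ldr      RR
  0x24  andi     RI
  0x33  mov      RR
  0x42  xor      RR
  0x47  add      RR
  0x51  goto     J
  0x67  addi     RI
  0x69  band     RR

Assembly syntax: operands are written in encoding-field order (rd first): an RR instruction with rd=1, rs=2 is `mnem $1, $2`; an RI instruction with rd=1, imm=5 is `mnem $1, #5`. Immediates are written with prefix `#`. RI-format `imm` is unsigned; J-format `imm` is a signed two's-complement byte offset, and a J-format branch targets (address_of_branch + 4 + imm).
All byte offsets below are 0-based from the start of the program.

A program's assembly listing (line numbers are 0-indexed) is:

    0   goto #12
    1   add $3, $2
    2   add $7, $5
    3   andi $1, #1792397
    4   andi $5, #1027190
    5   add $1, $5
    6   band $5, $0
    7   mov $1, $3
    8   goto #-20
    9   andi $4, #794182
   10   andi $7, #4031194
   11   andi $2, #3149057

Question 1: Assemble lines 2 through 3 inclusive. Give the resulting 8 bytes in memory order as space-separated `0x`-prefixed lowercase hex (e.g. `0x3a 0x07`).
0x00 0x00 0xe8 0x8f 0x8d 0x59 0x5b 0x48

L2: add op=0x47:7|rd=7:3|rs=5:3|pad=0:19 ⇒ 0x8fe80000 ⇒ little 00 00 e8 8f
L3: andi op=0x24:7|rd=1:3|imm=1792397:22 ⇒ 0x485b598d ⇒ little 8d 59 5b 48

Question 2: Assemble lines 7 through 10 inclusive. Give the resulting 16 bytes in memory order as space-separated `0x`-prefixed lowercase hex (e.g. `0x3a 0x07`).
7. mov fields op=0x33:7|rd=1:3|rs=3:3|pad=0:19 → word 66580000h → 00 00 58 66
8. goto fields op=0x51:7|imm=-20:25 → word a3ffffech → ec ff ff a3
9. andi fields op=0x24:7|rd=4:3|imm=794182:22 → word 490c1e46h → 46 1e 0c 49
10. andi fields op=0x24:7|rd=7:3|imm=4031194:22 → word 49fd82dah → da 82 fd 49

0x00 0x00 0x58 0x66 0xec 0xff 0xff 0xa3 0x46 0x1e 0x0c 0x49 0xda 0x82 0xfd 0x49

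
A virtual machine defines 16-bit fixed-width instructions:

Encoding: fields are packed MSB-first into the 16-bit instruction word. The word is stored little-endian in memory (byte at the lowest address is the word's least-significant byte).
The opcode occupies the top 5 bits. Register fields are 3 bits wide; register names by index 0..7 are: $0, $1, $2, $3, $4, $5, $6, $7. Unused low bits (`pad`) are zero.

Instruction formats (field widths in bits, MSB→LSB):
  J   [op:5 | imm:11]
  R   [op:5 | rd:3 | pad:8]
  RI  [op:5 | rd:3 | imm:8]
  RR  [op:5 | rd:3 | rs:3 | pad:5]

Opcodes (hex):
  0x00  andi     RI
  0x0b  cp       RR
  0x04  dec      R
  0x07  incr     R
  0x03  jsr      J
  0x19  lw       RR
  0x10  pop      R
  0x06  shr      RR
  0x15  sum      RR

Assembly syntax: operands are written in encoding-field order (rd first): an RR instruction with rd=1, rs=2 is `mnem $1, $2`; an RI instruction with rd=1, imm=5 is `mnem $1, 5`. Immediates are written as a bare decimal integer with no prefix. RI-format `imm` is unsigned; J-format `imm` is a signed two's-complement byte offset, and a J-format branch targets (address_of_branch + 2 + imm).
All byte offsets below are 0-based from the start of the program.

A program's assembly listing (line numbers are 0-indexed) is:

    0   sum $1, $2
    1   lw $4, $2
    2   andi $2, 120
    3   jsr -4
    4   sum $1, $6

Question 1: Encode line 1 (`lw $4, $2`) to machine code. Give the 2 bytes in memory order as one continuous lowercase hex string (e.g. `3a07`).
40cc

L1: lw op=0x19:5|rd=4:3|rs=2:3|pad=0:5 ⇒ 0xcc40 ⇒ little 40 cc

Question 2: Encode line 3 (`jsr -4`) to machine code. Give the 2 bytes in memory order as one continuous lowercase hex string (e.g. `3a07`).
fc1f

line 3 (jsr): pack op=0x3:5|imm=-4:11 = 0x1ffc; little→ fc 1f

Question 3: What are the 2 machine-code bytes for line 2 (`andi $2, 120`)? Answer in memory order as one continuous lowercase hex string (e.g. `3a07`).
line 2 (andi): pack op=0x0:5|rd=2:3|imm=120:8 = 0x0278; little→ 78 02

7802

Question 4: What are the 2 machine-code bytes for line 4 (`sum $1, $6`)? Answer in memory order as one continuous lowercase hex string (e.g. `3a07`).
line 4 (sum): pack op=0x15:5|rd=1:3|rs=6:3|pad=0:5 = 0xa9c0; little→ c0 a9

c0a9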